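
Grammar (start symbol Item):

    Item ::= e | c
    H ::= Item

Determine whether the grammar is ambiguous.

(H is unreachable from Item, so its rules don't affect L(Item).) Each reachable nonterminal has at most one production per leading terminal, and all productions are right-linear; the derivation is determined token-by-token.

Unambiguous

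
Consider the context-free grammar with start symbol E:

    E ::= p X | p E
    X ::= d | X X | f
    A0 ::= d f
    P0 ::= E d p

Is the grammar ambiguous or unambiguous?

Ambiguous

Witness: p d d d

Derivation 1: E ⇒ p X ⇒ p X X ⇒ p d X ⇒ p d X X ⇒ p d d X ⇒ p d d d
Derivation 2: E ⇒ p X ⇒ p X X ⇒ p X X X ⇒ p d X X ⇒ p d d X ⇒ p d d d

Two distinct leftmost derivations for the same string.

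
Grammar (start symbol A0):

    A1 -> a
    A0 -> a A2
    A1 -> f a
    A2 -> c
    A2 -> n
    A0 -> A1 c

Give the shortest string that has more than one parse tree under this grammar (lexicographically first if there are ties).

a c

length 2: a c has 2 parse trees

Two derivations of a c:
  A0 ⇒ a A2 ⇒ a c
  A0 ⇒ A1 c ⇒ a c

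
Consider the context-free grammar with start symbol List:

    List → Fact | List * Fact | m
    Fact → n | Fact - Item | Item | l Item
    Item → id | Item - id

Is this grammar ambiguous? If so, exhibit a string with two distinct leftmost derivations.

Witness: id - id

Derivation 1: List ⇒ Fact ⇒ Fact - Item ⇒ Item - Item ⇒ id - Item ⇒ id - id
Derivation 2: List ⇒ Fact ⇒ Item ⇒ Item - id ⇒ id - id

Two distinct leftmost derivations for the same string.

Ambiguous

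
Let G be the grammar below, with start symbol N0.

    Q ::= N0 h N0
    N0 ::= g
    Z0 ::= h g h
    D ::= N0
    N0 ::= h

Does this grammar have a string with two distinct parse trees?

(Z0, Q, D are unreachable from N0, so their rules don't affect L(N0).) Each reachable nonterminal has at most one production per leading terminal, and all productions are right-linear; the derivation is determined token-by-token.

Unambiguous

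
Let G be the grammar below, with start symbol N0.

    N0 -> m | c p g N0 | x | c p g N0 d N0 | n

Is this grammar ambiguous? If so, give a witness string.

Witness: c p g c p g m d m

Derivation 1: N0 ⇒ c p g N0 ⇒ c p g c p g N0 d N0 ⇒ c p g c p g m d N0 ⇒ c p g c p g m d m
Derivation 2: N0 ⇒ c p g N0 d N0 ⇒ c p g c p g N0 d N0 ⇒ c p g c p g m d N0 ⇒ c p g c p g m d m

Two distinct leftmost derivations for the same string.

Ambiguous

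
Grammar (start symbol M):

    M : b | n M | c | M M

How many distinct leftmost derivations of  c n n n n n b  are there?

1

Parse trees for c n n n n n b:
  [M [M c] [M n [M n [M n [M n [M n [M b]]]]]]]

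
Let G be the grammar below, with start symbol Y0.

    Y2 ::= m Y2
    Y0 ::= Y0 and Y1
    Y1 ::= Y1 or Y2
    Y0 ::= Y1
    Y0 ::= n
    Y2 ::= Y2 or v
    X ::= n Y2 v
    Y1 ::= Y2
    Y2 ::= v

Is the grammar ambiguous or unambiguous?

Witness: v or v

Derivation 1: Y0 ⇒ Y1 ⇒ Y1 or Y2 ⇒ Y2 or Y2 ⇒ v or Y2 ⇒ v or v
Derivation 2: Y0 ⇒ Y1 ⇒ Y2 ⇒ Y2 or v ⇒ v or v

Two distinct leftmost derivations for the same string.

Ambiguous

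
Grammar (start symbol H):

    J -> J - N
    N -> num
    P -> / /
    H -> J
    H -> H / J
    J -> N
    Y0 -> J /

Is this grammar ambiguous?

Unambiguous

Only H, J, N are reachable from H; ignoring the rest: The grammar is stratified — H handles '/' (left-recursive), J handles '-', N atoms. Each operator has a fixed associativity and precedence level, so every string has one parse.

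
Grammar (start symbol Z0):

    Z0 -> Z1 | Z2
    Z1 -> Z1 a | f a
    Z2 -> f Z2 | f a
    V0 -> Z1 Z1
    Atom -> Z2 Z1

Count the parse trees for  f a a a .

1

Parse trees for f a a a:
  [Z0 [Z1 [Z1 [Z1 f a] a] a]]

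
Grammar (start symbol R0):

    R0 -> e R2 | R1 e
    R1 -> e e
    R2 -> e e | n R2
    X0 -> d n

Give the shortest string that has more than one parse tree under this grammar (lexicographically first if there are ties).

length 3: e e e has 2 parse trees

Two derivations of e e e:
  R0 ⇒ e R2 ⇒ e e e
  R0 ⇒ R1 e ⇒ e e e

e e e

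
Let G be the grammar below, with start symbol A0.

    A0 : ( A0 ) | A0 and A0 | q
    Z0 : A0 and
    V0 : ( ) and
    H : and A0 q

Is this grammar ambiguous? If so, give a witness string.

Ambiguous

Witness: q and q and q

Derivation 1: A0 ⇒ A0 and A0 ⇒ A0 and A0 and A0 ⇒ q and A0 and A0 ⇒ q and q and A0 ⇒ q and q and q
Derivation 2: A0 ⇒ A0 and A0 ⇒ q and A0 ⇒ q and A0 and A0 ⇒ q and q and A0 ⇒ q and q and q

Two distinct leftmost derivations for the same string.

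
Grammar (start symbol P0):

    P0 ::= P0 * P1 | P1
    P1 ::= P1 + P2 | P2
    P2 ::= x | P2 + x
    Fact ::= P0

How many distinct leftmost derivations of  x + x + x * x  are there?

4

Parse trees for x + x + x * x:
  [P0 [P0 [P1 [P1 [P2 x]] + [P2 [P2 x] + x]]] * [P1 [P2 x]]]
  [P0 [P0 [P1 [P1 [P1 [P2 x]] + [P2 x]] + [P2 x]]] * [P1 [P2 x]]]
  [P0 [P0 [P1 [P1 [P2 [P2 x] + x]] + [P2 x]]] * [P1 [P2 x]]]
  [P0 [P0 [P1 [P2 [P2 [P2 x] + x] + x]]] * [P1 [P2 x]]]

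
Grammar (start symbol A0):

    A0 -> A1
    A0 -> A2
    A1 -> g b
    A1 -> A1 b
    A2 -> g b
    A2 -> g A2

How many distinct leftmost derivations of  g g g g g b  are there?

1

Parse trees for g g g g g b:
  [A0 [A2 g [A2 g [A2 g [A2 g [A2 g b]]]]]]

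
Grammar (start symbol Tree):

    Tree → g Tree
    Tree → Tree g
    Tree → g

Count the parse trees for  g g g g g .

Parse trees for g g g g g (showing first 6 of 16):
  [Tree g [Tree g [Tree g [Tree g [Tree g]]]]]
  [Tree g [Tree g [Tree g [Tree [Tree g] g]]]]
  [Tree g [Tree g [Tree [Tree g [Tree g]] g]]]
  [Tree g [Tree g [Tree [Tree [Tree g] g] g]]]
  [Tree g [Tree [Tree g [Tree g [Tree g]]] g]]
  [Tree g [Tree [Tree g [Tree [Tree g] g]] g]]

16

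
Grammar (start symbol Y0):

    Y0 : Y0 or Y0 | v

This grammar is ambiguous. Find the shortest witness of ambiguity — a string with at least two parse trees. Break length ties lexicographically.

v or v or v

length 1: no string has ≥2 trees
length 3: no string has ≥2 trees
length 5: v or v or v has 2 parse trees

Two derivations of v or v or v:
  Y0 ⇒ Y0 or Y0 ⇒ Y0 or Y0 or Y0 ⇒ v or Y0 or Y0 ⇒ v or v or Y0 ⇒ v or v or v
  Y0 ⇒ Y0 or Y0 ⇒ v or Y0 ⇒ v or Y0 or Y0 ⇒ v or v or Y0 ⇒ v or v or v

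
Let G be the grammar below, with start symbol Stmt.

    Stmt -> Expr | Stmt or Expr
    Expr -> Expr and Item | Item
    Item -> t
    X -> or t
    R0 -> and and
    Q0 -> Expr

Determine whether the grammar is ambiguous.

Only Stmt, Expr, Item are reachable from Stmt; ignoring the rest: This is a standard precedence ladder (Stmt over Expr over Item), with each level left-recursive on its own operator ('or' at Stmt, 'and' at Expr). That structure is LR(1), hence unambiguous.

Unambiguous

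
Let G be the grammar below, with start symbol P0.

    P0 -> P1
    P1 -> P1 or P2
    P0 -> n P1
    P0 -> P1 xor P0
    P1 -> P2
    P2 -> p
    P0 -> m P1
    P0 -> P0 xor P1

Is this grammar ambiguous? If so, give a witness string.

Ambiguous

Witness: p xor p

Derivation 1: P0 ⇒ P1 xor P0 ⇒ P2 xor P0 ⇒ p xor P0 ⇒ p xor P1 ⇒ p xor P2 ⇒ p xor p
Derivation 2: P0 ⇒ P0 xor P1 ⇒ P1 xor P1 ⇒ P2 xor P1 ⇒ p xor P1 ⇒ p xor P2 ⇒ p xor p

Two distinct leftmost derivations for the same string.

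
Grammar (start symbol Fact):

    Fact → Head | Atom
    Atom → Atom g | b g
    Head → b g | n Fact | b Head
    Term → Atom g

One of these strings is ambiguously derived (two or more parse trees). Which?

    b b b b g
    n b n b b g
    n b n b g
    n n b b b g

b b b b g: 1 tree
n b n b b g: 1 tree
n b n b g: 2 trees
n n b b b g: 1 tree

n b n b g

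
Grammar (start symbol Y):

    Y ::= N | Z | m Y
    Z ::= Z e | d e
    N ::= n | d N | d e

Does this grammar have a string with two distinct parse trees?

Witness: d e

Derivation 1: Y ⇒ N ⇒ d e
Derivation 2: Y ⇒ Z ⇒ d e

Two distinct leftmost derivations for the same string.

Ambiguous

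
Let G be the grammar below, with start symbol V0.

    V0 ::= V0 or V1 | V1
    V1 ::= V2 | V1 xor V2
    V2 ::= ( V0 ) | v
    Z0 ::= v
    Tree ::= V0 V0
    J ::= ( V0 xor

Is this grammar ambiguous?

Unambiguous

Only V0, V1, V2 are reachable from V0; ignoring the rest: V0 → V0 or V1 | V1  ;  V1 → V1 xor V2 | V2  — a left-associative chain with V2 at the bottom. Each string factors uniquely by precedence.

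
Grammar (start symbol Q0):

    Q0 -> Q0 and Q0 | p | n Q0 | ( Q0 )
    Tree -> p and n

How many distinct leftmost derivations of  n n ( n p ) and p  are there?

3

Parse trees for n n ( n p ) and p:
  [Q0 [Q0 n [Q0 n [Q0 ( [Q0 n [Q0 p]] )]]] and [Q0 p]]
  [Q0 n [Q0 [Q0 n [Q0 ( [Q0 n [Q0 p]] )]] and [Q0 p]]]
  [Q0 n [Q0 n [Q0 [Q0 ( [Q0 n [Q0 p]] )] and [Q0 p]]]]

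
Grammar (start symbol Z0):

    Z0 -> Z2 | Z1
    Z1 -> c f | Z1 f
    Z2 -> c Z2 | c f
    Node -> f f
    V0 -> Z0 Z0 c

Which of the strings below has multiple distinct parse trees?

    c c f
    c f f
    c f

c f

c c f: 1 tree
c f f: 1 tree
c f: 2 trees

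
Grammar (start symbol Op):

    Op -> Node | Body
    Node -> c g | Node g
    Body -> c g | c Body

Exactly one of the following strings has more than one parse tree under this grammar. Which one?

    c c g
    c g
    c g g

c c g: 1 tree
c g: 2 trees
c g g: 1 tree

c g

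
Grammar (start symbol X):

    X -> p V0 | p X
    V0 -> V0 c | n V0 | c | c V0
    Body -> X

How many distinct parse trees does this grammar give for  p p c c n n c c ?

6

Parse trees for p p c c n n c c:
  [X p [X p [V0 [V0 c [V0 c [V0 n [V0 n [V0 c]]]]] c]]]
  [X p [X p [V0 c [V0 [V0 c [V0 n [V0 n [V0 c]]]] c]]]]
  [X p [X p [V0 c [V0 c [V0 [V0 n [V0 n [V0 c]]] c]]]]]
  [X p [X p [V0 c [V0 c [V0 n [V0 [V0 n [V0 c]] c]]]]]]
  [X p [X p [V0 c [V0 c [V0 n [V0 n [V0 [V0 c] c]]]]]]]
  [X p [X p [V0 c [V0 c [V0 n [V0 n [V0 c [V0 c]]]]]]]]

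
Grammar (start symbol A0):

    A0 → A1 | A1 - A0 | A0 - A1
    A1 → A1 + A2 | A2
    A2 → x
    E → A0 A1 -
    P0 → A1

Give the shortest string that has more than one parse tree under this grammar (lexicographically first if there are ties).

x - x

length 1: no string has ≥2 trees
length 3: x - x has 2 parse trees

Two derivations of x - x:
  A0 ⇒ A1 - A0 ⇒ A2 - A0 ⇒ x - A0 ⇒ x - A1 ⇒ x - A2 ⇒ x - x
  A0 ⇒ A0 - A1 ⇒ A1 - A1 ⇒ A2 - A1 ⇒ x - A1 ⇒ x - A2 ⇒ x - x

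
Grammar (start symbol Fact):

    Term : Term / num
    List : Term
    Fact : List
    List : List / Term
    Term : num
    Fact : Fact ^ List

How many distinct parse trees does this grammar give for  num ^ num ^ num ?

1

Parse trees for num ^ num ^ num:
  [Fact [Fact [Fact [List [Term num]]] ^ [List [Term num]]] ^ [List [Term num]]]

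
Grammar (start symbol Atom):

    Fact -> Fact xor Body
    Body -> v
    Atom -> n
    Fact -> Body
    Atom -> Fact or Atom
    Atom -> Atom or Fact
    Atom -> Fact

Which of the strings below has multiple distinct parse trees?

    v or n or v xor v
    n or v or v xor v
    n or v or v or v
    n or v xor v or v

v or n or v xor v: 2 trees
n or v or v xor v: 1 tree
n or v or v or v: 1 tree
n or v xor v or v: 1 tree

v or n or v xor v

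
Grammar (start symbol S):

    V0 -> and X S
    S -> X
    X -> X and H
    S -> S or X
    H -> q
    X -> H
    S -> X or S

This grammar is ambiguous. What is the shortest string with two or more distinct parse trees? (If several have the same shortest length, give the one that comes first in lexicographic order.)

length 1: no string has ≥2 trees
length 3: q or q has 2 parse trees

Two derivations of q or q:
  S ⇒ S or X ⇒ X or X ⇒ H or X ⇒ q or X ⇒ q or H ⇒ q or q
  S ⇒ X or S ⇒ H or S ⇒ q or S ⇒ q or X ⇒ q or H ⇒ q or q

q or q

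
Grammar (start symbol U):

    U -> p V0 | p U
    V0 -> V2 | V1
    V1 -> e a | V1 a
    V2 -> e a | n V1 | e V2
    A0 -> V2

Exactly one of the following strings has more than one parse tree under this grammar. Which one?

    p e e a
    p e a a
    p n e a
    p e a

p e e a: 1 tree
p e a a: 1 tree
p n e a: 1 tree
p e a: 2 trees

p e a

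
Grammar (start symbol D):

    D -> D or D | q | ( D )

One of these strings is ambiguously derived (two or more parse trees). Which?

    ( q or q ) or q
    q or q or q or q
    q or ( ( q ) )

( q or q ) or q: 1 tree
q or q or q or q: 5 trees
q or ( ( q ) ): 1 tree

q or q or q or q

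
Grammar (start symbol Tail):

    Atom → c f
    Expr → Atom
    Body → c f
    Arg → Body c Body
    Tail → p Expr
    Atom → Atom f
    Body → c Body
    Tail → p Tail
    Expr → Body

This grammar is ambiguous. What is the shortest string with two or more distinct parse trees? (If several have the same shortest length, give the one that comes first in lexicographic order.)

p c f

length 3: p c f has 2 parse trees

Two derivations of p c f:
  Tail ⇒ p Expr ⇒ p Atom ⇒ p c f
  Tail ⇒ p Expr ⇒ p Body ⇒ p c f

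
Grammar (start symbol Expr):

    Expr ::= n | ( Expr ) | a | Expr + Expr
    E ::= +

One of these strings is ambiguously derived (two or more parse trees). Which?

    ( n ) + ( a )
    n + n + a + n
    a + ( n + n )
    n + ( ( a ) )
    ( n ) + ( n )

n + n + a + n

( n ) + ( a ): 1 tree
n + n + a + n: 5 trees
a + ( n + n ): 1 tree
n + ( ( a ) ): 1 tree
( n ) + ( n ): 1 tree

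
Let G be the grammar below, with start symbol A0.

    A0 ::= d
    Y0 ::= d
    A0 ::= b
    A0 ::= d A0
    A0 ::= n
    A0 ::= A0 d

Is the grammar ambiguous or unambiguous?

Witness: d d

Derivation 1: A0 ⇒ d A0 ⇒ d d
Derivation 2: A0 ⇒ A0 d ⇒ d d

Two distinct leftmost derivations for the same string.

Ambiguous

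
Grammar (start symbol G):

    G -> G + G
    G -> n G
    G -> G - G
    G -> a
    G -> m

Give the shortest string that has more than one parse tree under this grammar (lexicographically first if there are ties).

n a + a

length 1: no string has ≥2 trees
length 2: no string has ≥2 trees
length 3: no string has ≥2 trees
length 4: n a + a has 2 parse trees

Two derivations of n a + a:
  G ⇒ G + G ⇒ n G + G ⇒ n a + G ⇒ n a + a
  G ⇒ n G ⇒ n G + G ⇒ n a + G ⇒ n a + a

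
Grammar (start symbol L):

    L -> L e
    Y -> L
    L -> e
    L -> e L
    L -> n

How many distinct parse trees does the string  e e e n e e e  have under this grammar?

Parse trees for e e e n e e e (showing first 6 of 20):
  [L [L [L [L e [L e [L e [L n]]]] e] e] e]
  [L [L [L e [L [L e [L e [L n]]] e]] e] e]
  [L [L [L e [L e [L [L e [L n]] e]]] e] e]
  [L [L [L e [L e [L e [L [L n] e]]]] e] e]
  [L [L e [L [L [L e [L e [L n]]] e] e]] e]
  [L [L e [L [L e [L [L e [L n]] e]] e]] e]

20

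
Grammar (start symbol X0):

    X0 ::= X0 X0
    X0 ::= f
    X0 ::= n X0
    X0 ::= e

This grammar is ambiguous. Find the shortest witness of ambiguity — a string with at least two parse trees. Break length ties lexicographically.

length 1: no string has ≥2 trees
length 2: no string has ≥2 trees
length 3: e e e has 2 parse trees

Two derivations of e e e:
  X0 ⇒ X0 X0 ⇒ X0 X0 X0 ⇒ e X0 X0 ⇒ e e X0 ⇒ e e e
  X0 ⇒ X0 X0 ⇒ e X0 ⇒ e X0 X0 ⇒ e e X0 ⇒ e e e

e e e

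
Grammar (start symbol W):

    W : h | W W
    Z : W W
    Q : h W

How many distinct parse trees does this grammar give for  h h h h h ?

Parse trees for h h h h h (showing first 6 of 14):
  [W [W h] [W [W h] [W [W h] [W [W h] [W h]]]]]
  [W [W h] [W [W h] [W [W [W h] [W h]] [W h]]]]
  [W [W h] [W [W [W h] [W h]] [W [W h] [W h]]]]
  [W [W h] [W [W [W h] [W [W h] [W h]]] [W h]]]
  [W [W h] [W [W [W [W h] [W h]] [W h]] [W h]]]
  [W [W [W h] [W h]] [W [W h] [W [W h] [W h]]]]

14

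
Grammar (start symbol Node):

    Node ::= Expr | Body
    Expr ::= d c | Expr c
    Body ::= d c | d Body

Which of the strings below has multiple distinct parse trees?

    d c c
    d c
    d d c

d c

d c c: 1 tree
d c: 2 trees
d d c: 1 tree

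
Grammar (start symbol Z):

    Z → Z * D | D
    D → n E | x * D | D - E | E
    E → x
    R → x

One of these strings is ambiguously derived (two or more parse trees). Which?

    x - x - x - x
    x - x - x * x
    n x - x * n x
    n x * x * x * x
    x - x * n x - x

x - x - x - x: 1 tree
x - x - x * x: 1 tree
n x - x * n x: 1 tree
n x * x * x * x: 4 trees
x - x * n x - x: 1 tree

n x * x * x * x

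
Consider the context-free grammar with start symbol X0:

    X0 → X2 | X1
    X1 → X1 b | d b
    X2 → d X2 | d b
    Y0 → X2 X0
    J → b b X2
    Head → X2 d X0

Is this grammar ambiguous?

Witness: d b

Derivation 1: X0 ⇒ X2 ⇒ d b
Derivation 2: X0 ⇒ X1 ⇒ d b

Two distinct leftmost derivations for the same string.

Ambiguous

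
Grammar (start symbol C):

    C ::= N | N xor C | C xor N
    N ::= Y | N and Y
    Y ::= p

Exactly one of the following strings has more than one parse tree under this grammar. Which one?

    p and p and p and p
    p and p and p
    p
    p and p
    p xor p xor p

p xor p xor p

p and p and p and p: 1 tree
p and p and p: 1 tree
p: 1 tree
p and p: 1 tree
p xor p xor p: 4 trees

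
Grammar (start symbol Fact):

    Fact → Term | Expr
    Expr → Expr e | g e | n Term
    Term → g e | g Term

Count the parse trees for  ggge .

Parse trees for ggge:
  [Fact [Term g [Term g [Term g e]]]]

1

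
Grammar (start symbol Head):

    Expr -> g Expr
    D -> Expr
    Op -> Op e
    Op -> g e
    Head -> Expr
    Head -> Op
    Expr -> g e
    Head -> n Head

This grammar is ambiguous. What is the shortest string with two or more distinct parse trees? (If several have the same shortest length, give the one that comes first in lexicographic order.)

g e

length 2: g e has 2 parse trees

Two derivations of g e:
  Head ⇒ Expr ⇒ g e
  Head ⇒ Op ⇒ g e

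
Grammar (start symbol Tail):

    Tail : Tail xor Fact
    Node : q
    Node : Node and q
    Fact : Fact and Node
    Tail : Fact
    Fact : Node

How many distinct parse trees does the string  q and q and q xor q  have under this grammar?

Parse trees for q and q and q xor q:
  [Tail [Tail [Fact [Fact [Node q]] and [Node [Node q] and q]]] xor [Fact [Node q]]]
  [Tail [Tail [Fact [Fact [Fact [Node q]] and [Node q]] and [Node q]]] xor [Fact [Node q]]]
  [Tail [Tail [Fact [Fact [Node [Node q] and q]] and [Node q]]] xor [Fact [Node q]]]
  [Tail [Tail [Fact [Node [Node [Node q] and q] and q]]] xor [Fact [Node q]]]

4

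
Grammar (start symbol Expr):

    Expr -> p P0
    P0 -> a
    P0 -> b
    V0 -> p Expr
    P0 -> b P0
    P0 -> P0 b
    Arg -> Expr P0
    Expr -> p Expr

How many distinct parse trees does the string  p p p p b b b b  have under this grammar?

8

Parse trees for p p p p b b b b:
  [Expr p [Expr p [Expr p [Expr p [P0 b [P0 b [P0 b [P0 b]]]]]]]]
  [Expr p [Expr p [Expr p [Expr p [P0 b [P0 b [P0 [P0 b] b]]]]]]]
  [Expr p [Expr p [Expr p [Expr p [P0 b [P0 [P0 b [P0 b]] b]]]]]]
  [Expr p [Expr p [Expr p [Expr p [P0 b [P0 [P0 [P0 b] b] b]]]]]]
  [Expr p [Expr p [Expr p [Expr p [P0 [P0 b [P0 b [P0 b]]] b]]]]]
  [Expr p [Expr p [Expr p [Expr p [P0 [P0 b [P0 [P0 b] b]] b]]]]]
  [Expr p [Expr p [Expr p [Expr p [P0 [P0 [P0 b [P0 b]] b] b]]]]]
  [Expr p [Expr p [Expr p [Expr p [P0 [P0 [P0 [P0 b] b] b] b]]]]]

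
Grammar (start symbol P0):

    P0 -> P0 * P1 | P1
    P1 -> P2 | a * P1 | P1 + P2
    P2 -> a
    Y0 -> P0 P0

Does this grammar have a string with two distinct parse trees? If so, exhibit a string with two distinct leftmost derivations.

Witness: a * a

Derivation 1: P0 ⇒ P0 * P1 ⇒ P1 * P1 ⇒ P2 * P1 ⇒ a * P1 ⇒ a * P2 ⇒ a * a
Derivation 2: P0 ⇒ P1 ⇒ a * P1 ⇒ a * P2 ⇒ a * a

Two distinct leftmost derivations for the same string.

Ambiguous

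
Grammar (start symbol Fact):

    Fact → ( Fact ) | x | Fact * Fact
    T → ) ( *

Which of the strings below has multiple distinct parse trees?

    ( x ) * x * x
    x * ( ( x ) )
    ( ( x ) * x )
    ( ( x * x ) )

( x ) * x * x

( x ) * x * x: 2 trees
x * ( ( x ) ): 1 tree
( ( x ) * x ): 1 tree
( ( x * x ) ): 1 tree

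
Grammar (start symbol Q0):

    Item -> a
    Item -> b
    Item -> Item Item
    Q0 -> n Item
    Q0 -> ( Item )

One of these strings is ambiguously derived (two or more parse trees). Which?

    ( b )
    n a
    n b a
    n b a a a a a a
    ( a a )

n b a a a a a a

( b ): 1 tree
n a: 1 tree
n b a: 1 tree
n b a a a a a a: 132 trees
( a a ): 1 tree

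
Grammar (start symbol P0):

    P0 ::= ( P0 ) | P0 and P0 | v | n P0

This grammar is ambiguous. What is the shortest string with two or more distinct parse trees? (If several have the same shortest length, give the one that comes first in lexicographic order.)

n v and v

length 1: no string has ≥2 trees
length 2: no string has ≥2 trees
length 3: no string has ≥2 trees
length 4: n v and v has 2 parse trees

Two derivations of n v and v:
  P0 ⇒ P0 and P0 ⇒ n P0 and P0 ⇒ n v and P0 ⇒ n v and v
  P0 ⇒ n P0 ⇒ n P0 and P0 ⇒ n v and P0 ⇒ n v and v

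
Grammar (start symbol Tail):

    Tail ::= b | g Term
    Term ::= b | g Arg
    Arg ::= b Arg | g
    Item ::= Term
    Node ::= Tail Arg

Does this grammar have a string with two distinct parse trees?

Unambiguous

(Item, Node are unreachable from Tail, so their rules don't affect L(Tail).) Each reachable nonterminal has at most one production per leading terminal, and all productions are right-linear; the derivation is determined token-by-token.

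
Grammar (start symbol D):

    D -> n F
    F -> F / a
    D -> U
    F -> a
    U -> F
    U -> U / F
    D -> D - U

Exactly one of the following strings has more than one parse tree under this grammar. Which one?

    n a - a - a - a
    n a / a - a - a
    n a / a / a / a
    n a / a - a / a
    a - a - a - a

n a / a - a / a

n a - a - a - a: 1 tree
n a / a - a - a: 1 tree
n a / a / a / a: 1 tree
n a / a - a / a: 2 trees
a - a - a - a: 1 tree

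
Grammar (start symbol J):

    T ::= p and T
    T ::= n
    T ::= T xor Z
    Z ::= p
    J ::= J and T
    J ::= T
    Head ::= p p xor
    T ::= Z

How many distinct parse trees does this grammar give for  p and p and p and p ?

8

Parse trees for p and p and p and p:
  [J [J [T [Z p]]] and [T p and [T p and [T [Z p]]]]]
  [J [J [J [T [Z p]]] and [T [Z p]]] and [T p and [T [Z p]]]]
  [J [J [T p and [T [Z p]]]] and [T p and [T [Z p]]]]
  [J [J [J [T [Z p]]] and [T p and [T [Z p]]]] and [T [Z p]]]
  [J [J [J [J [T [Z p]]] and [T [Z p]]] and [T [Z p]]] and [T [Z p]]]
  [J [J [J [T p and [T [Z p]]]] and [T [Z p]]] and [T [Z p]]]
  [J [J [T p and [T p and [T [Z p]]]]] and [T [Z p]]]
  [J [T p and [T p and [T p and [T [Z p]]]]]]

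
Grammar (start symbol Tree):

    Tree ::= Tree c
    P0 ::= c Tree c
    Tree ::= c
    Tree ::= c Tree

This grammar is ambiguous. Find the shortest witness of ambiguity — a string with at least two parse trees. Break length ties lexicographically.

length 1: no string has ≥2 trees
length 2: c c has 2 parse trees

Two derivations of c c:
  Tree ⇒ Tree c ⇒ c c
  Tree ⇒ c Tree ⇒ c c

c c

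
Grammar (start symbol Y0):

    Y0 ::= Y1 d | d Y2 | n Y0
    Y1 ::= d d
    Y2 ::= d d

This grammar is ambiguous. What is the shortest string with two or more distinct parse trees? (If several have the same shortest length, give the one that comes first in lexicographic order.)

length 3: d d d has 2 parse trees

Two derivations of d d d:
  Y0 ⇒ Y1 d ⇒ d d d
  Y0 ⇒ d Y2 ⇒ d d d

d d d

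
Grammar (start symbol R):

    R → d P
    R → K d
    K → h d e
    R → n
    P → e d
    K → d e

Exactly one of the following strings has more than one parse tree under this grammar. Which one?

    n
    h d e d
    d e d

d e d

n: 1 tree
h d e d: 1 tree
d e d: 2 trees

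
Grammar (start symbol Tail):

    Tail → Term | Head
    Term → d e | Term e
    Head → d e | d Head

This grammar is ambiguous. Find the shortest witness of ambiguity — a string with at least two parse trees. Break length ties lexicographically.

d e

length 2: d e has 2 parse trees

Two derivations of d e:
  Tail ⇒ Term ⇒ d e
  Tail ⇒ Head ⇒ d e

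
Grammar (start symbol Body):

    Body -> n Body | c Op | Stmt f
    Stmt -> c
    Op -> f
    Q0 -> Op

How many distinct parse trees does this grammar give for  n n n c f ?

2

Parse trees for n n n c f:
  [Body n [Body n [Body n [Body c [Op f]]]]]
  [Body n [Body n [Body n [Body [Stmt c] f]]]]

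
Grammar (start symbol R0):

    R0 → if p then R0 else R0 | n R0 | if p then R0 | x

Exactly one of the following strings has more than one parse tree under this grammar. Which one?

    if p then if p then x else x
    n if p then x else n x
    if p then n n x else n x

if p then if p then x else x

if p then if p then x else x: 2 trees
n if p then x else n x: 1 tree
if p then n n x else n x: 1 tree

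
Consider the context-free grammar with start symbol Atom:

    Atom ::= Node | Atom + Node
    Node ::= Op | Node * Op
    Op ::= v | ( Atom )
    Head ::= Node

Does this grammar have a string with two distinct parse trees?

(Head is unreachable from Atom, so its rules don't affect L(Atom).) This is a standard precedence ladder (Atom over Node over Op), with each level left-recursive on its own operator ('+' at Atom, '*' at Node). That structure is LR(1), hence unambiguous.

Unambiguous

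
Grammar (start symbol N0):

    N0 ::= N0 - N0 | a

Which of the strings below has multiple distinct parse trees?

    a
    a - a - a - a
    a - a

a: 1 tree
a - a - a - a: 5 trees
a - a: 1 tree

a - a - a - a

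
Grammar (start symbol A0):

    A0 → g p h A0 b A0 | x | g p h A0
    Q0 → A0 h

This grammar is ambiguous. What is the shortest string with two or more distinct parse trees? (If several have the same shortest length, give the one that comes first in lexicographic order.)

g p h g p h x b x

length 1: no string has ≥2 trees
length 4: no string has ≥2 trees
length 6: no string has ≥2 trees
length 7: no string has ≥2 trees
length 9: g p h g p h x b x has 2 parse trees

Two derivations of g p h g p h x b x:
  A0 ⇒ g p h A0 b A0 ⇒ g p h g p h A0 b A0 ⇒ g p h g p h x b A0 ⇒ g p h g p h x b x
  A0 ⇒ g p h A0 ⇒ g p h g p h A0 b A0 ⇒ g p h g p h x b A0 ⇒ g p h g p h x b x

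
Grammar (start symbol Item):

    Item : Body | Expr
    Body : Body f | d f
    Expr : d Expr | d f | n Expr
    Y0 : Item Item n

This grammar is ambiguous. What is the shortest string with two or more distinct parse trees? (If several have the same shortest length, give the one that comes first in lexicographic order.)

d f

length 2: d f has 2 parse trees

Two derivations of d f:
  Item ⇒ Body ⇒ d f
  Item ⇒ Expr ⇒ d f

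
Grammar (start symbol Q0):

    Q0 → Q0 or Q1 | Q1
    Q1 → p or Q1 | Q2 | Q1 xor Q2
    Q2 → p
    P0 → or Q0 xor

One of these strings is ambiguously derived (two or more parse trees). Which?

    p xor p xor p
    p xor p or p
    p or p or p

p or p or p

p xor p xor p: 1 tree
p xor p or p: 1 tree
p or p or p: 4 trees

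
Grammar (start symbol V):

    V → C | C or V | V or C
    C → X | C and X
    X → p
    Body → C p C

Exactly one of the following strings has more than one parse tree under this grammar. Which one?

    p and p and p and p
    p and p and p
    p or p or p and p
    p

p or p or p and p

p and p and p and p: 1 tree
p and p and p: 1 tree
p or p or p and p: 4 trees
p: 1 tree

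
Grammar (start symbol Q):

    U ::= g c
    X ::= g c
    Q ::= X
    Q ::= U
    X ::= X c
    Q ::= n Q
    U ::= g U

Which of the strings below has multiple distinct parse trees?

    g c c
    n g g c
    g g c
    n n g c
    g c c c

n n g c

g c c: 1 tree
n g g c: 1 tree
g g c: 1 tree
n n g c: 2 trees
g c c c: 1 tree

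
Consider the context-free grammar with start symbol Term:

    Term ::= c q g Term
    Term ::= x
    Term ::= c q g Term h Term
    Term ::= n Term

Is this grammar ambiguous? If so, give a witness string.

Witness: c q g c q g x h x

Derivation 1: Term ⇒ c q g Term ⇒ c q g c q g Term h Term ⇒ c q g c q g x h Term ⇒ c q g c q g x h x
Derivation 2: Term ⇒ c q g Term h Term ⇒ c q g c q g Term h Term ⇒ c q g c q g x h Term ⇒ c q g c q g x h x

Two distinct leftmost derivations for the same string.

Ambiguous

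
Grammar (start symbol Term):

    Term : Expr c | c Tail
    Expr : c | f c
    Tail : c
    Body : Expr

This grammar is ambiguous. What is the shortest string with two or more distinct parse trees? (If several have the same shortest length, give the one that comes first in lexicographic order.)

length 2: c c has 2 parse trees

Two derivations of c c:
  Term ⇒ Expr c ⇒ c c
  Term ⇒ c Tail ⇒ c c

c c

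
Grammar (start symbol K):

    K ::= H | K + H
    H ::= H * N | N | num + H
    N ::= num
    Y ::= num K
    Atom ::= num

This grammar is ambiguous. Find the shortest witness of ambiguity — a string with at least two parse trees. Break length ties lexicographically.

num + num

length 1: no string has ≥2 trees
length 3: num + num has 2 parse trees

Two derivations of num + num:
  K ⇒ H ⇒ num + H ⇒ num + N ⇒ num + num
  K ⇒ K + H ⇒ H + H ⇒ N + H ⇒ num + H ⇒ num + N ⇒ num + num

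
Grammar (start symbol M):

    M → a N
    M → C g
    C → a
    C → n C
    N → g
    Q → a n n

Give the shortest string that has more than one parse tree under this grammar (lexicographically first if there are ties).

length 2: a g has 2 parse trees

Two derivations of a g:
  M ⇒ a N ⇒ a g
  M ⇒ C g ⇒ a g

a g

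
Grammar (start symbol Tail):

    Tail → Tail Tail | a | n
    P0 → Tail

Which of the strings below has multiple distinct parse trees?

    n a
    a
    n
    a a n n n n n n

n a: 1 tree
a: 1 tree
n: 1 tree
a a n n n n n n: 429 trees

a a n n n n n n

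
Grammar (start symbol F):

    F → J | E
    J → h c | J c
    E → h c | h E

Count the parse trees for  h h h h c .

Parse trees for h h h h c:
  [F [E h [E h [E h [E h c]]]]]

1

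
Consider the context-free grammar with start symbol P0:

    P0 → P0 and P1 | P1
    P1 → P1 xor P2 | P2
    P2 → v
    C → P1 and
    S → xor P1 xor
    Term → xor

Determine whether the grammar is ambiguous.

(C, S, Term are unreachable from P0, so their rules don't affect L(P0).) P0 → P0 and P1 | P1  ;  P1 → P1 xor P2 | P2  — a left-associative chain with P2 at the bottom. Each string factors uniquely by precedence.

Unambiguous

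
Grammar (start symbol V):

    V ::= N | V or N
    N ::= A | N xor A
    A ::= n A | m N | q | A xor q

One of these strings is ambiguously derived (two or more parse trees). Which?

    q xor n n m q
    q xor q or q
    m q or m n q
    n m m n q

q xor q or q

q xor n n m q: 1 tree
q xor q or q: 2 trees
m q or m n q: 1 tree
n m m n q: 1 tree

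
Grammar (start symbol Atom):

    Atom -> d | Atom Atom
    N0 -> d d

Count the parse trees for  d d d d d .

Parse trees for d d d d d (showing first 6 of 14):
  [Atom [Atom d] [Atom [Atom d] [Atom [Atom d] [Atom [Atom d] [Atom d]]]]]
  [Atom [Atom d] [Atom [Atom d] [Atom [Atom [Atom d] [Atom d]] [Atom d]]]]
  [Atom [Atom d] [Atom [Atom [Atom d] [Atom d]] [Atom [Atom d] [Atom d]]]]
  [Atom [Atom d] [Atom [Atom [Atom d] [Atom [Atom d] [Atom d]]] [Atom d]]]
  [Atom [Atom d] [Atom [Atom [Atom [Atom d] [Atom d]] [Atom d]] [Atom d]]]
  [Atom [Atom [Atom d] [Atom d]] [Atom [Atom d] [Atom [Atom d] [Atom d]]]]

14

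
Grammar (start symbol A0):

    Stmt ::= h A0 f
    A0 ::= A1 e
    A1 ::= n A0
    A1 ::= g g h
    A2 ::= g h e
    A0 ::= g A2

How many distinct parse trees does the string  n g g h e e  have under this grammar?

2

Parse trees for n g g h e e:
  [A0 [A1 n [A0 [A1 g g h] e]] e]
  [A0 [A1 n [A0 g [A2 g h e]]] e]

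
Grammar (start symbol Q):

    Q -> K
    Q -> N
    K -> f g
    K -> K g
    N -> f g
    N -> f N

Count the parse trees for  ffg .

Parse trees for ffg:
  [Q [N f [N f g]]]

1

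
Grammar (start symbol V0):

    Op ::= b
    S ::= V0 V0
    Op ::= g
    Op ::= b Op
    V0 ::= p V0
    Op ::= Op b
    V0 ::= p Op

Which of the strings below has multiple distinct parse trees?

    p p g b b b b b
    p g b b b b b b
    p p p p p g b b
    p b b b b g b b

p p g b b b b b: 1 tree
p g b b b b b b: 1 tree
p p p p p g b b: 1 tree
p b b b b g b b: 15 trees

p b b b b g b b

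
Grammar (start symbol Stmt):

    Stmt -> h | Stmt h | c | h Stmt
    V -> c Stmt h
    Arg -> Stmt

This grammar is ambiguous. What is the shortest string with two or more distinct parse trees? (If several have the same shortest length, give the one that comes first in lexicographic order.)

h h

length 1: no string has ≥2 trees
length 2: h h has 2 parse trees

Two derivations of h h:
  Stmt ⇒ Stmt h ⇒ h h
  Stmt ⇒ h Stmt ⇒ h h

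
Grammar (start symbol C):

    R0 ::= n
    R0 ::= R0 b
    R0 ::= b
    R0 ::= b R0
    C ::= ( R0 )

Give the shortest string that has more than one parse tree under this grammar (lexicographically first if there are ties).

( b b )

length 3: no string has ≥2 trees
length 4: ( b b ) has 2 parse trees

Two derivations of ( b b ):
  C ⇒ ( R0 ) ⇒ ( R0 b ) ⇒ ( b b )
  C ⇒ ( R0 ) ⇒ ( b R0 ) ⇒ ( b b )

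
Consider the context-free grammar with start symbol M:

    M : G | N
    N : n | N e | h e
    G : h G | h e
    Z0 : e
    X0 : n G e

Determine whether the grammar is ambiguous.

Witness: h e

Derivation 1: M ⇒ G ⇒ h e
Derivation 2: M ⇒ N ⇒ h e

Two distinct leftmost derivations for the same string.

Ambiguous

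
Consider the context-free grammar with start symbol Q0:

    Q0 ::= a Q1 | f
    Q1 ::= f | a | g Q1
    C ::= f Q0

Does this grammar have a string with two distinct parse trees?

Unambiguous

Only Q0, Q1 are reachable from Q0; ignoring the rest: The reachable rules are right-linear with at most one rule per (nonterminal, next-terminal) pair. Each input token forces the next rule, so parsing is deterministic.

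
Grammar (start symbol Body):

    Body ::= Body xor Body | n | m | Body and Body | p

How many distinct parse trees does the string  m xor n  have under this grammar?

Parse trees for m xor n:
  [Body [Body m] xor [Body n]]

1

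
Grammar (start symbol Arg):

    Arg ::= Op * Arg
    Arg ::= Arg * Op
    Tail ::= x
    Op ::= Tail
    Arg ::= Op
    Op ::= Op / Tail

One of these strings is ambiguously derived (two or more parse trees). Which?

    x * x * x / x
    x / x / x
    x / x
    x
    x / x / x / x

x * x * x / x

x * x * x / x: 4 trees
x / x / x: 1 tree
x / x: 1 tree
x: 1 tree
x / x / x / x: 1 tree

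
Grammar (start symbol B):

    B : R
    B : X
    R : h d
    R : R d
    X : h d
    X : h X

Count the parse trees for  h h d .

1

Parse trees for h h d:
  [B [X h [X h d]]]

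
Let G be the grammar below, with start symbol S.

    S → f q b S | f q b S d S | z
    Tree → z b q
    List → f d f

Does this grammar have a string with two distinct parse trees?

Witness: f q b f q b z d z

Derivation 1: S ⇒ f q b S ⇒ f q b f q b S d S ⇒ f q b f q b z d S ⇒ f q b f q b z d z
Derivation 2: S ⇒ f q b S d S ⇒ f q b f q b S d S ⇒ f q b f q b z d S ⇒ f q b f q b z d z

Two distinct leftmost derivations for the same string.

Ambiguous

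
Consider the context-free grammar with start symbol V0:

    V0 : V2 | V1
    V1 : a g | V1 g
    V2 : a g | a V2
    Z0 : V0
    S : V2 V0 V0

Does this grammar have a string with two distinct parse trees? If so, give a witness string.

Witness: a g

Derivation 1: V0 ⇒ V2 ⇒ a g
Derivation 2: V0 ⇒ V1 ⇒ a g

Two distinct leftmost derivations for the same string.

Ambiguous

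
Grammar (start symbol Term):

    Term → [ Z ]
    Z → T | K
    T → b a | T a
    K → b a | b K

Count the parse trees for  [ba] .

Parse trees for [ba]:
  [Term [ [Z [T b a]] ]]
  [Term [ [Z [K b a]] ]]

2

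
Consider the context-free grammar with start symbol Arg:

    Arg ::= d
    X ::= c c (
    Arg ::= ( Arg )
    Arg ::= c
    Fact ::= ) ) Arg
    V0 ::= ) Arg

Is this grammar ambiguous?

Unambiguous

(V0, Fact, X are unreachable from Arg, so their rules don't affect L(Arg).) Each string is a nest of matched brackets around a single atom. An opening bracket forces the recursive rule; an atom forces the base rule.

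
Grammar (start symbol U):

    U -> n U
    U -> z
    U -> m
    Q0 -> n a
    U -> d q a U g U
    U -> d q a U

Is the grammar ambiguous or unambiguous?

Witness: d q a d q a m g m

Derivation 1: U ⇒ d q a U g U ⇒ d q a d q a U g U ⇒ d q a d q a m g U ⇒ d q a d q a m g m
Derivation 2: U ⇒ d q a U ⇒ d q a d q a U g U ⇒ d q a d q a m g U ⇒ d q a d q a m g m

Two distinct leftmost derivations for the same string.

Ambiguous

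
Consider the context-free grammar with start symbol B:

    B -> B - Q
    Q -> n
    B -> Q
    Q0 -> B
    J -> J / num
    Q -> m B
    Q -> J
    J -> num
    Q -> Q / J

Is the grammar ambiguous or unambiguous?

Ambiguous

Witness: num / num

Derivation 1: B ⇒ Q ⇒ J ⇒ J / num ⇒ num / num
Derivation 2: B ⇒ Q ⇒ Q / J ⇒ J / J ⇒ num / J ⇒ num / num

Two distinct leftmost derivations for the same string.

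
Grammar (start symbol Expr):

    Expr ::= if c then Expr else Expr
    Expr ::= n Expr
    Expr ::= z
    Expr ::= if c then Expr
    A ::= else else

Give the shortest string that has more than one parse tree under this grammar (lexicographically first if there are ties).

if c then if c then z else z

length 1: no string has ≥2 trees
length 2: no string has ≥2 trees
length 3: no string has ≥2 trees
length 4: no string has ≥2 trees
length 5: no string has ≥2 trees
length 6: no string has ≥2 trees
length 7: no string has ≥2 trees
length 8: no string has ≥2 trees
length 9: if c then if c then z else z has 2 parse trees

Two derivations of if c then if c then z else z:
  Expr ⇒ if c then Expr else Expr ⇒ if c then if c then Expr else Expr ⇒ if c then if c then z else Expr ⇒ if c then if c then z else z
  Expr ⇒ if c then Expr ⇒ if c then if c then Expr else Expr ⇒ if c then if c then z else Expr ⇒ if c then if c then z else z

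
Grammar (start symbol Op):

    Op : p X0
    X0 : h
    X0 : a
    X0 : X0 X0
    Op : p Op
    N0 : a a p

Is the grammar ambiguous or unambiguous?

Ambiguous

Witness: p a a a

Derivation 1: Op ⇒ p X0 ⇒ p X0 X0 ⇒ p a X0 ⇒ p a X0 X0 ⇒ p a a X0 ⇒ p a a a
Derivation 2: Op ⇒ p X0 ⇒ p X0 X0 ⇒ p X0 X0 X0 ⇒ p a X0 X0 ⇒ p a a X0 ⇒ p a a a

Two distinct leftmost derivations for the same string.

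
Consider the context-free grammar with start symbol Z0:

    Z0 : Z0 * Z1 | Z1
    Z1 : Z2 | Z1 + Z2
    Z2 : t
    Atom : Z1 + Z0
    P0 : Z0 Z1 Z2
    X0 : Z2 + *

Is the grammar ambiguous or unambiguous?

Unambiguous

Only Z0, Z1, Z2 are reachable from Z0; ignoring the rest: The grammar is stratified — Z0 handles '*' (left-recursive), Z1 handles '+', Z2 atoms. Each operator has a fixed associativity and precedence level, so every string has one parse.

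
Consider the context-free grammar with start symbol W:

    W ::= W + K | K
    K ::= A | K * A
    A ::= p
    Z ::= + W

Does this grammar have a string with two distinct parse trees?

(Z is unreachable from W, so its rules don't affect L(W).) W → W + K | K  ;  K → K * A | A  — a left-associative chain with A at the bottom. Each string factors uniquely by precedence.

Unambiguous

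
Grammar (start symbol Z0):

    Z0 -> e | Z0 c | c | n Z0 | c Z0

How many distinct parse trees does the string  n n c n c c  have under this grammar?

Parse trees for n n c n c c:
  [Z0 [Z0 n [Z0 n [Z0 c [Z0 n [Z0 c]]]]] c]
  [Z0 n [Z0 [Z0 n [Z0 c [Z0 n [Z0 c]]]] c]]
  [Z0 n [Z0 n [Z0 [Z0 c [Z0 n [Z0 c]]] c]]]
  [Z0 n [Z0 n [Z0 c [Z0 [Z0 n [Z0 c]] c]]]]
  [Z0 n [Z0 n [Z0 c [Z0 n [Z0 [Z0 c] c]]]]]
  [Z0 n [Z0 n [Z0 c [Z0 n [Z0 c [Z0 c]]]]]]

6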